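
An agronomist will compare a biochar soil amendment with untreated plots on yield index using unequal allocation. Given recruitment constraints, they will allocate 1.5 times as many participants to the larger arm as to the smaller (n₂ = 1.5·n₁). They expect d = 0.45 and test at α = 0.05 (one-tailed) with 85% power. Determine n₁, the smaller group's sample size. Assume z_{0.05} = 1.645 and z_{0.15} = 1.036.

n₁ = 60

With allocation ratio k = n₂/n₁ = 1.5, Var(x̄₁−x̄₂) = σ²(1/n₁ + 1/(k·n₁)) = σ²·(k+1)/(k·n₁).
So n₁ = (1 + 1/k)·((z_{α} + z_β)/d)² = 1.667 × (2.681/0.45)².
n₁ = 1.667 × 35.50 = 59.2.
Round up: n₁ = 60, giving n₂ = 1.5 × 60 = 90.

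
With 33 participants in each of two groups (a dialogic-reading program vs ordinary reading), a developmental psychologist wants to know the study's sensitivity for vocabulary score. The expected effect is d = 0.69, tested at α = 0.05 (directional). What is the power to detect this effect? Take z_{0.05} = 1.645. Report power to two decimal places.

For two equal groups, power = Φ(d·√(n/2) − z_{α}).
d·√(n/2) = 0.69 × √(33/2) = 0.69 × 4.062 = 2.803.
z_β = 2.803 − 1.645 = 1.158.
Power = Φ(1.158) = 0.877.

power ≈ 0.88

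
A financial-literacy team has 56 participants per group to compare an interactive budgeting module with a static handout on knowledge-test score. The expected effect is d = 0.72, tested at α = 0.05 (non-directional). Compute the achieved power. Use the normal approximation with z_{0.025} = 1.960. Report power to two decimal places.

For two equal groups, power = Φ(d·√(n/2) − z_{α/2}).
d·√(n/2) = 0.72 × √(56/2) = 0.72 × 5.292 = 3.810.
z_β = 3.810 − 1.960 = 1.850.
Power = Φ(1.850) = 0.968.

power ≈ 0.97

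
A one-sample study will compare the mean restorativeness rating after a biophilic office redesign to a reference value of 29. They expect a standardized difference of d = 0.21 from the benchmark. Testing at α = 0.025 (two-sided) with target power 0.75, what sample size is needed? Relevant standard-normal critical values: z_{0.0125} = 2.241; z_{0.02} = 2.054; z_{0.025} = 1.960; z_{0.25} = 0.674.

For a one-sample test: n = ((z_{α/2} + z_β) / d)².
z_{α/2} + z_β = 2.241 + 0.674 = 2.915.
n = (2.915 / 0.21)² = 13.881² = 192.68.
Round up.

n = 193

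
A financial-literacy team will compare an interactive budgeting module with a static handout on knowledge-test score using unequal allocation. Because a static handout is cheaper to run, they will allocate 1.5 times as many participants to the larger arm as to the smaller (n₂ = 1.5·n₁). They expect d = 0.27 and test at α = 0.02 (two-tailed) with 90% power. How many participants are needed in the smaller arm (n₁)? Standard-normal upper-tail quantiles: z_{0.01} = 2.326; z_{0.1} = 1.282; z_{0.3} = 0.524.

n₁ = 298

With allocation ratio k = n₂/n₁ = 1.5, Var(x̄₁−x̄₂) = σ²(1/n₁ + 1/(k·n₁)) = σ²·(k+1)/(k·n₁).
So n₁ = (1 + 1/k)·((z_{α/2} + z_β)/d)² = 1.667 × (3.608/0.27)².
n₁ = 1.667 × 178.57 = 297.6.
Round up: n₁ = 298, giving n₂ = 1.5 × 298 = 447.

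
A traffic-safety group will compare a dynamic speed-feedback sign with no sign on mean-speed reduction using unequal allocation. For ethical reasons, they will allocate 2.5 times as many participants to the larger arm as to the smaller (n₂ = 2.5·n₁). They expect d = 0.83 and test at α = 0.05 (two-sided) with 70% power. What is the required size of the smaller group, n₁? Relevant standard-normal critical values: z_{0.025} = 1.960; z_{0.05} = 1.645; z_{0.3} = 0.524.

n₁ = 13

With allocation ratio k = n₂/n₁ = 2.5, Var(x̄₁−x̄₂) = σ²(1/n₁ + 1/(k·n₁)) = σ²·(k+1)/(k·n₁).
So n₁ = (1 + 1/k)·((z_{α/2} + z_β)/d)² = 1.400 × (2.484/0.83)².
n₁ = 1.400 × 8.96 = 12.5.
Round up: n₁ = 13, giving n₂ = ⌈2.5 × 13⌉ = ⌈32.5⌉ = 33.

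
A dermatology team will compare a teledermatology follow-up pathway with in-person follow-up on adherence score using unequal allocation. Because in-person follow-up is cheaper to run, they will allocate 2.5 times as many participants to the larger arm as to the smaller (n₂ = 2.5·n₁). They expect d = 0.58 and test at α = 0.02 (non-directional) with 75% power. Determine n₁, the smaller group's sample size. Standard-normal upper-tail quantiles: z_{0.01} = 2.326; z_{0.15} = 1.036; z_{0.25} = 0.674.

n₁ = 38

With allocation ratio k = n₂/n₁ = 2.5, Var(x̄₁−x̄₂) = σ²(1/n₁ + 1/(k·n₁)) = σ²·(k+1)/(k·n₁).
So n₁ = (1 + 1/k)·((z_{α/2} + z_β)/d)² = 1.400 × (3.000/0.58)².
n₁ = 1.400 × 26.75 = 37.5.
Round up: n₁ = 38, giving n₂ = 2.5 × 38 = 95.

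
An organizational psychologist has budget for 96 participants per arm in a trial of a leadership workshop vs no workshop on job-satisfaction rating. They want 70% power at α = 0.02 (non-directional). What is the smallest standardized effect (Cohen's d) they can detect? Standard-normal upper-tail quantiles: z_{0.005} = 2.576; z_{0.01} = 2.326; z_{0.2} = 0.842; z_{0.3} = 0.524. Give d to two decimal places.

For two independent groups of n = 96 each: d_min = (z_{α/2} + z_β)·√(2/n).
z-sum = 2.326 + 0.524 = 2.850.
d_min = 2.850 × √(2/96) = 2.850 × 0.1443 = 0.411.

d_min ≈ 0.41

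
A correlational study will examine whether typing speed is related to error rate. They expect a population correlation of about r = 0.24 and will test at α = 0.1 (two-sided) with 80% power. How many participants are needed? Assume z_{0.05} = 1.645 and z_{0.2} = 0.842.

Fisher's z: C = ½·ln((1+r)/(1−r)) = ½·ln(1.6316) = 0.2448.
n = ((z_{α/2} + z_β)/C)² + 3.
(1.645 + 0.842) / 0.2448 = 2.487 / 0.2448 = 10.159.
n = 10.159² + 3 = 103.21 + 3 = 106.2.
Round up.

n = 107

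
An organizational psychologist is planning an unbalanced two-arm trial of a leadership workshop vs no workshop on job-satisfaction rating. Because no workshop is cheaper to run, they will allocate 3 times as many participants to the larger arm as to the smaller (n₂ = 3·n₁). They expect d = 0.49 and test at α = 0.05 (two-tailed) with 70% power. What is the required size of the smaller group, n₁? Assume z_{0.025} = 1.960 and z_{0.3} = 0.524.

n₁ = 35

With allocation ratio k = n₂/n₁ = 3, Var(x̄₁−x̄₂) = σ²(1/n₁ + 1/(k·n₁)) = σ²·(k+1)/(k·n₁).
So n₁ = (1 + 1/k)·((z_{α/2} + z_β)/d)² = 1.333 × (2.484/0.49)².
n₁ = 1.333 × 25.70 = 34.3.
Round up: n₁ = 35, giving n₂ = 3 × 35 = 105.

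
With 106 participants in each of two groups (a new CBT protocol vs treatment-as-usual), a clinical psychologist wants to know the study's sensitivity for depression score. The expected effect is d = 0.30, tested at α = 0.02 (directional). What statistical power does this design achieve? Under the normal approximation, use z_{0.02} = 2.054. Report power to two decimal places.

power ≈ 0.55

For two equal groups, power = Φ(d·√(n/2) − z_{α}).
d·√(n/2) = 0.30 × √(106/2) = 0.30 × 7.280 = 2.184.
z_β = 2.184 − 2.054 = 0.130.
Power = Φ(0.130) = 0.552.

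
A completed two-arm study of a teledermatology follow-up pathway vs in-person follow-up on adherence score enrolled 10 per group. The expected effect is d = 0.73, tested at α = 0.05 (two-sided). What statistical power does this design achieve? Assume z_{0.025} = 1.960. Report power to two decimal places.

power ≈ 0.37

For two equal groups, power = Φ(d·√(n/2) − z_{α/2}).
d·√(n/2) = 0.73 × √(10/2) = 0.73 × 2.236 = 1.632.
z_β = 1.632 − 1.960 = -0.328.
Power = Φ(-0.328) = 0.372.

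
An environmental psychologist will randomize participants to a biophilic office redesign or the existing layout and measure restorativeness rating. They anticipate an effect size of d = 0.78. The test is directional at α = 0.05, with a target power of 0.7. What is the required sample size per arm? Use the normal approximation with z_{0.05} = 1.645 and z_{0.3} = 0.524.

For two independent groups with equal n: n = 2·((z_{α} + z_β) / d)².
z_{α} + z_β = 1.645 + 0.524 = 2.169.
n = 2 × (2.169 / 0.78)² = 2 × 2.781² = 2 × 7.73 = 15.5.
Round up to the next whole participant.

n = 16 per group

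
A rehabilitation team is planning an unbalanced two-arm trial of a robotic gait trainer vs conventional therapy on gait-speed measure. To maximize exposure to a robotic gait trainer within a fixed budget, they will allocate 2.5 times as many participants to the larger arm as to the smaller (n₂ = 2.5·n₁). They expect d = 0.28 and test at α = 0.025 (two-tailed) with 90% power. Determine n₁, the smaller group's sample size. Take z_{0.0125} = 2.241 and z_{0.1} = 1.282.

n₁ = 222

With allocation ratio k = n₂/n₁ = 2.5, Var(x̄₁−x̄₂) = σ²(1/n₁ + 1/(k·n₁)) = σ²·(k+1)/(k·n₁).
So n₁ = (1 + 1/k)·((z_{α/2} + z_β)/d)² = 1.400 × (3.523/0.28)².
n₁ = 1.400 × 158.31 = 221.6.
Round up: n₁ = 222, giving n₂ = 2.5 × 222 = 555.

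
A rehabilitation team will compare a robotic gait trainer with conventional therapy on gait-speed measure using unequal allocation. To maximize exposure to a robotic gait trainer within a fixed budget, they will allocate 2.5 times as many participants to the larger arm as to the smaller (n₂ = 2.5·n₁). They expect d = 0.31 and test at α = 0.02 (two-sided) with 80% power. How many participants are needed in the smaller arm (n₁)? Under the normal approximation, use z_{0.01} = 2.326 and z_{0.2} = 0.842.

n₁ = 147

With allocation ratio k = n₂/n₁ = 2.5, Var(x̄₁−x̄₂) = σ²(1/n₁ + 1/(k·n₁)) = σ²·(k+1)/(k·n₁).
So n₁ = (1 + 1/k)·((z_{α/2} + z_β)/d)² = 1.400 × (3.168/0.31)².
n₁ = 1.400 × 104.44 = 146.2.
Round up: n₁ = 147, giving n₂ = ⌈2.5 × 147⌉ = ⌈367.5⌉ = 368.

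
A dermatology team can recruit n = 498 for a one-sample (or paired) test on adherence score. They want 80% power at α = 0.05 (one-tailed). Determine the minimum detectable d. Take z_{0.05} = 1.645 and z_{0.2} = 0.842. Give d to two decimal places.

For a single sample (or paired design) of n = 498: d_min = (z_{α} + z_β)/√n.
z-sum = 1.645 + 0.842 = 2.487.
d_min = 2.487 / √498 = 2.487 / 22.316 = 0.111.

d_min ≈ 0.11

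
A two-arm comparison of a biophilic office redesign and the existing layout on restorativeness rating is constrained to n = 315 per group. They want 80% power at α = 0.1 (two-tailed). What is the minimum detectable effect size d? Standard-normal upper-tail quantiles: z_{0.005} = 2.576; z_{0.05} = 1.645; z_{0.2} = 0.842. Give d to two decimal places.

d_min ≈ 0.20

For two independent groups of n = 315 each: d_min = (z_{α/2} + z_β)·√(2/n).
z-sum = 1.645 + 0.842 = 2.487.
d_min = 2.487 × √(2/315) = 2.487 × 0.0797 = 0.198.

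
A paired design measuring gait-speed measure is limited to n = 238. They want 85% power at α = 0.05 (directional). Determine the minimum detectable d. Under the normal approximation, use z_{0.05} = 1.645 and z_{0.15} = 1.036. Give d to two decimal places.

For a single sample (or paired design) of n = 238: d_min = (z_{α} + z_β)/√n.
z-sum = 1.645 + 1.036 = 2.681.
d_min = 2.681 / √238 = 2.681 / 15.427 = 0.174.

d_min ≈ 0.17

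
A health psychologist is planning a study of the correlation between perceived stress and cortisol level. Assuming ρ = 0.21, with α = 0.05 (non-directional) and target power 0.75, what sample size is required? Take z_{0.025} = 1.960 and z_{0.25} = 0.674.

n = 156

Fisher's z: C = ½·ln((1+r)/(1−r)) = ½·ln(1.5316) = 0.2132.
n = ((z_{α/2} + z_β)/C)² + 3.
(1.960 + 0.674) / 0.2132 = 2.634 / 0.2132 = 12.355.
n = 12.355² + 3 = 152.64 + 3 = 155.6.
Round up.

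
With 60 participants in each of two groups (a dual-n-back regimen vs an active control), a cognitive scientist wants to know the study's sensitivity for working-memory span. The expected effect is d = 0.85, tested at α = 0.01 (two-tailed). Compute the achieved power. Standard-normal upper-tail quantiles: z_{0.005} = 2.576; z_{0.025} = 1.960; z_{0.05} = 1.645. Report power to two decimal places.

power ≈ 0.98

For two equal groups, power = Φ(d·√(n/2) − z_{α/2}).
d·√(n/2) = 0.85 × √(60/2) = 0.85 × 5.477 = 4.656.
z_β = 4.656 − 2.576 = 2.080.
Power = Φ(2.080) = 0.981.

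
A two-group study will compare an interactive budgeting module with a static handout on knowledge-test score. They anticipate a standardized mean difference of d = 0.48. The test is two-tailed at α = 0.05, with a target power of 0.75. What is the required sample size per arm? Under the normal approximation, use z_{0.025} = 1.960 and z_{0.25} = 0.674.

n = 61 per group

For two independent groups with equal n: n = 2·((z_{α/2} + z_β) / d)².
z_{α/2} + z_β = 1.960 + 0.674 = 2.634.
n = 2 × (2.634 / 0.48)² = 2 × 5.487² = 2 × 30.11 = 60.2.
Round up to the next whole participant.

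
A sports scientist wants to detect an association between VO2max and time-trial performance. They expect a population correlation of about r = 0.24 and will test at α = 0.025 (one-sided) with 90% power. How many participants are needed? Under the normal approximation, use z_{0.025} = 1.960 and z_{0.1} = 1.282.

Fisher's z: C = ½·ln((1+r)/(1−r)) = ½·ln(1.6316) = 0.2448.
n = ((z_{α} + z_β)/C)² + 3.
(1.960 + 1.282) / 0.2448 = 3.242 / 0.2448 = 13.243.
n = 13.243² + 3 = 175.39 + 3 = 178.4.
Round up.

n = 179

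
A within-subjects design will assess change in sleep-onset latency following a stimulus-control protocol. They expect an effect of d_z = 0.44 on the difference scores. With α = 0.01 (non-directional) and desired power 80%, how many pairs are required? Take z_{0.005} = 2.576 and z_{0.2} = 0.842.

n = 61 pairs

For a paired (one-sample on differences) test: n = ((z_{α/2} + z_β) / d)².
z_{α/2} + z_β = 2.576 + 0.842 = 3.418.
n = (3.418 / 0.44)² = 7.768² = 60.34.
Round up.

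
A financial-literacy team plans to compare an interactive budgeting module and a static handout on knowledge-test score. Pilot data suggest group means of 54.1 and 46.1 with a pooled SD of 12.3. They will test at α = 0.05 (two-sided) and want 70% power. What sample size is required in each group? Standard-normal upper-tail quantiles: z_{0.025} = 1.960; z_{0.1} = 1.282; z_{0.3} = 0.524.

Cohen's d = |M₁ − M₂| / SD_pooled = |54.1 − 46.1| / 12.3 = 8.0 / 12.3 = 0.650.
For two independent groups with equal n: n = 2·((z_{α/2} + z_β) / d)².
z_{α/2} + z_β = 1.960 + 0.524 = 2.484.
n = 2 × (2.484 / 0.650)² = 2 × 3.822² = 2 × 14.60 = 29.2.
Round up to the next whole participant.

n = 30 per group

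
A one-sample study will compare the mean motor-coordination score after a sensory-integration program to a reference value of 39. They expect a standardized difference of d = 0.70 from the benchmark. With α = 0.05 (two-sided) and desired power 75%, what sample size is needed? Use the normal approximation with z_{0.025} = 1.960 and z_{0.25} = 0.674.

n = 15

For a one-sample test: n = ((z_{α/2} + z_β) / d)².
z_{α/2} + z_β = 1.960 + 0.674 = 2.634.
n = (2.634 / 0.70)² = 3.763² = 14.16.
Round up.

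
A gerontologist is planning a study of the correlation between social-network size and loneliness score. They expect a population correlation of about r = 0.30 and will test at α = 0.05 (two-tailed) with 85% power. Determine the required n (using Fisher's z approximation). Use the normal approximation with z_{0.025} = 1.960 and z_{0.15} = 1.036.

Fisher's z: C = ½·ln((1+r)/(1−r)) = ½·ln(1.8571) = 0.3095.
n = ((z_{α/2} + z_β)/C)² + 3.
(1.960 + 1.036) / 0.3095 = 2.996 / 0.3095 = 9.680.
n = 9.680² + 3 = 93.70 + 3 = 96.7.
Round up.

n = 97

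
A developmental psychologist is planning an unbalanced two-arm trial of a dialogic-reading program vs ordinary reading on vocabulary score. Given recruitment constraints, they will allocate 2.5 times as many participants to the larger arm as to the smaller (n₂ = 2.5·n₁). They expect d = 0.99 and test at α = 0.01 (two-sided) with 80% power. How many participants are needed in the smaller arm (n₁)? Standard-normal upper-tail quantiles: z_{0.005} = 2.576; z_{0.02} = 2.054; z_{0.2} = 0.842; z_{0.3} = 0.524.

n₁ = 17

With allocation ratio k = n₂/n₁ = 2.5, Var(x̄₁−x̄₂) = σ²(1/n₁ + 1/(k·n₁)) = σ²·(k+1)/(k·n₁).
So n₁ = (1 + 1/k)·((z_{α/2} + z_β)/d)² = 1.400 × (3.418/0.99)².
n₁ = 1.400 × 11.92 = 16.7.
Round up: n₁ = 17, giving n₂ = ⌈2.5 × 17⌉ = ⌈42.5⌉ = 43.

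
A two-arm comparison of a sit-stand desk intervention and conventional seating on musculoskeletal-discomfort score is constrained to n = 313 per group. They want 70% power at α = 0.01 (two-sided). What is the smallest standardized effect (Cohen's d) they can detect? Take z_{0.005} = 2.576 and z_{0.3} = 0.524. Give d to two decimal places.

d_min ≈ 0.25

For two independent groups of n = 313 each: d_min = (z_{α/2} + z_β)·√(2/n).
z-sum = 2.576 + 0.524 = 3.100.
d_min = 3.100 × √(2/313) = 3.100 × 0.0799 = 0.248.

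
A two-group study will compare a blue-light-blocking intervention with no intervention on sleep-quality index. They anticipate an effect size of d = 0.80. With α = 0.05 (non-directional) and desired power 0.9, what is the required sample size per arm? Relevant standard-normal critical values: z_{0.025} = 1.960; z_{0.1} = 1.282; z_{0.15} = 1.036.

For two independent groups with equal n: n = 2·((z_{α/2} + z_β) / d)².
z_{α/2} + z_β = 1.960 + 1.282 = 3.242.
n = 2 × (3.242 / 0.80)² = 2 × 4.052² = 2 × 16.42 = 32.8.
Round up to the next whole participant.

n = 33 per group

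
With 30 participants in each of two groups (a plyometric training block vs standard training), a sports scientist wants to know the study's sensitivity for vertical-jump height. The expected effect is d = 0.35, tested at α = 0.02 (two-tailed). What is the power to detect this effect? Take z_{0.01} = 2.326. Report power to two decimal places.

power ≈ 0.17

For two equal groups, power = Φ(d·√(n/2) − z_{α/2}).
d·√(n/2) = 0.35 × √(30/2) = 0.35 × 3.873 = 1.356.
z_β = 1.356 − 2.326 = -0.970.
Power = Φ(-0.970) = 0.166.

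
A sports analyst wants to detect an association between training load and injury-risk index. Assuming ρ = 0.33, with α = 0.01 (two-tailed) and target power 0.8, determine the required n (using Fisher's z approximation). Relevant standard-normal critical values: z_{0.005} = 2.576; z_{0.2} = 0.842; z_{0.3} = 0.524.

n = 103

Fisher's z: C = ½·ln((1+r)/(1−r)) = ½·ln(1.9851) = 0.3428.
n = ((z_{α/2} + z_β)/C)² + 3.
(2.576 + 0.842) / 0.3428 = 3.418 / 0.3428 = 9.971.
n = 9.971² + 3 = 99.42 + 3 = 102.4.
Round up.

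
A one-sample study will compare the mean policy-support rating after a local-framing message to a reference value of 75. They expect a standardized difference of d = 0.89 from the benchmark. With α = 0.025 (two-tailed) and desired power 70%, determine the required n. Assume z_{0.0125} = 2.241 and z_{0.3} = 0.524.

For a one-sample test: n = ((z_{α/2} + z_β) / d)².
z_{α/2} + z_β = 2.241 + 0.524 = 2.765.
n = (2.765 / 0.89)² = 3.107² = 9.65.
Round up.

n = 10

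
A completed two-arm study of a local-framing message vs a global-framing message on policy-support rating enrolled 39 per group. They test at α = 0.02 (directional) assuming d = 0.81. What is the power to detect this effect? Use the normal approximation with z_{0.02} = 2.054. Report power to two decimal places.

For two equal groups, power = Φ(d·√(n/2) − z_{α}).
d·√(n/2) = 0.81 × √(39/2) = 0.81 × 4.416 = 3.577.
z_β = 3.577 − 2.054 = 1.523.
Power = Φ(1.523) = 0.936.

power ≈ 0.94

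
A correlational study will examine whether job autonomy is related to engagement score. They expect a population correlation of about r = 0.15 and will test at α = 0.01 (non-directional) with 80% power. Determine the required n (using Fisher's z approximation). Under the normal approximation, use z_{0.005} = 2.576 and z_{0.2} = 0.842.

Fisher's z: C = ½·ln((1+r)/(1−r)) = ½·ln(1.3529) = 0.1511.
n = ((z_{α/2} + z_β)/C)² + 3.
(2.576 + 0.842) / 0.1511 = 3.418 / 0.1511 = 22.621.
n = 22.621² + 3 = 511.70 + 3 = 514.7.
Round up.

n = 515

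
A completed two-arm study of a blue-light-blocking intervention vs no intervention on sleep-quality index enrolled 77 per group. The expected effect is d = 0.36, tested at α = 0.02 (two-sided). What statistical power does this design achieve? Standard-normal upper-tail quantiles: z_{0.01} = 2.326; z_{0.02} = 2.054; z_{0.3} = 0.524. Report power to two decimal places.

power ≈ 0.46

For two equal groups, power = Φ(d·√(n/2) − z_{α/2}).
d·√(n/2) = 0.36 × √(77/2) = 0.36 × 6.205 = 2.234.
z_β = 2.234 − 2.326 = -0.092.
Power = Φ(-0.092) = 0.463.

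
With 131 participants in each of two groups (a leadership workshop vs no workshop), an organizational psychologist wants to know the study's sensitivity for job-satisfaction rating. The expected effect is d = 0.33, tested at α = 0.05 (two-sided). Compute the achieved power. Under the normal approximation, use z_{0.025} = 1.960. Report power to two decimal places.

For two equal groups, power = Φ(d·√(n/2) − z_{α/2}).
d·√(n/2) = 0.33 × √(131/2) = 0.33 × 8.093 = 2.671.
z_β = 2.671 − 1.960 = 0.711.
Power = Φ(0.711) = 0.761.

power ≈ 0.76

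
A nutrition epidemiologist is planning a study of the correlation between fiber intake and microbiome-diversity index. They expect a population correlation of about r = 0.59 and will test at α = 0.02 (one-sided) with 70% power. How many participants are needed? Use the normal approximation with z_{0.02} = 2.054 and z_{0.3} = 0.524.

Fisher's z: C = ½·ln((1+r)/(1−r)) = ½·ln(3.8780) = 0.6777.
n = ((z_{α} + z_β)/C)² + 3.
(2.054 + 0.524) / 0.6777 = 2.578 / 0.6777 = 3.804.
n = 3.804² + 3 = 14.47 + 3 = 17.5.
Round up.

n = 18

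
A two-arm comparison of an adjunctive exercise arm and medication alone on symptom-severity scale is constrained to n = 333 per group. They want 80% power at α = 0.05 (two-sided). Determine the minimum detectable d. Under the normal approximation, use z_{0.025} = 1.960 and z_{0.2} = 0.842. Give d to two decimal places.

d_min ≈ 0.22

For two independent groups of n = 333 each: d_min = (z_{α/2} + z_β)·√(2/n).
z-sum = 1.960 + 0.842 = 2.802.
d_min = 2.802 × √(2/333) = 2.802 × 0.0775 = 0.217.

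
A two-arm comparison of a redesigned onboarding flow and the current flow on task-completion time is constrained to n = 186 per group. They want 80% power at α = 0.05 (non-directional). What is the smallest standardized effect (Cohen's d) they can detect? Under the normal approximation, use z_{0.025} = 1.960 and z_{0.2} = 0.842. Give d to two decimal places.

For two independent groups of n = 186 each: d_min = (z_{α/2} + z_β)·√(2/n).
z-sum = 1.960 + 0.842 = 2.802.
d_min = 2.802 × √(2/186) = 2.802 × 0.1037 = 0.291.

d_min ≈ 0.29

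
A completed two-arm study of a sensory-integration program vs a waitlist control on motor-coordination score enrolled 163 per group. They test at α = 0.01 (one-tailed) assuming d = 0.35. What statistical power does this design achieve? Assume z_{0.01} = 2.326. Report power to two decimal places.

power ≈ 0.80

For two equal groups, power = Φ(d·√(n/2) − z_{α}).
d·√(n/2) = 0.35 × √(163/2) = 0.35 × 9.028 = 3.160.
z_β = 3.160 − 2.326 = 0.834.
Power = Φ(0.834) = 0.798.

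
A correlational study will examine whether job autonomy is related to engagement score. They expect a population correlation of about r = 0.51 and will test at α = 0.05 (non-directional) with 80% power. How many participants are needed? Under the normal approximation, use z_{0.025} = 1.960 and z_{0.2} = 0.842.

Fisher's z: C = ½·ln((1+r)/(1−r)) = ½·ln(3.0816) = 0.5627.
n = ((z_{α/2} + z_β)/C)² + 3.
(1.960 + 0.842) / 0.5627 = 2.802 / 0.5627 = 4.980.
n = 4.980² + 3 = 24.80 + 3 = 27.8.
Round up.

n = 28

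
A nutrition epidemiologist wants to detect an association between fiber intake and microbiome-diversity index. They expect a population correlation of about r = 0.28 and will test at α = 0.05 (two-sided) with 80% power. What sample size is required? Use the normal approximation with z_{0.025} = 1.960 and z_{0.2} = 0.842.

Fisher's z: C = ½·ln((1+r)/(1−r)) = ½·ln(1.7778) = 0.2877.
n = ((z_{α/2} + z_β)/C)² + 3.
(1.960 + 0.842) / 0.2877 = 2.802 / 0.2877 = 9.739.
n = 9.739² + 3 = 94.85 + 3 = 97.9.
Round up.

n = 98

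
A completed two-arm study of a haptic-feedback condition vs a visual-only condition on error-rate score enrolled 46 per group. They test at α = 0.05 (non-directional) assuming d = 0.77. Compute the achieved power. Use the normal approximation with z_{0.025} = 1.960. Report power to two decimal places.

power ≈ 0.96

For two equal groups, power = Φ(d·√(n/2) − z_{α/2}).
d·√(n/2) = 0.77 × √(46/2) = 0.77 × 4.796 = 3.693.
z_β = 3.693 − 1.960 = 1.733.
Power = Φ(1.733) = 0.958.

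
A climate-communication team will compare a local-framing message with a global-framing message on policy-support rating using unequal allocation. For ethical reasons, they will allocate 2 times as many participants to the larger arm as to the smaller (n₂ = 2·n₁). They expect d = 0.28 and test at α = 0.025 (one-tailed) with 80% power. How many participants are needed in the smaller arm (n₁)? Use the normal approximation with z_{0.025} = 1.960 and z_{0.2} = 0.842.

With allocation ratio k = n₂/n₁ = 2, Var(x̄₁−x̄₂) = σ²(1/n₁ + 1/(k·n₁)) = σ²·(k+1)/(k·n₁).
So n₁ = (1 + 1/k)·((z_{α} + z_β)/d)² = 1.500 × (2.802/0.28)².
n₁ = 1.500 × 100.14 = 150.2.
Round up: n₁ = 151, giving n₂ = 2 × 151 = 302.

n₁ = 151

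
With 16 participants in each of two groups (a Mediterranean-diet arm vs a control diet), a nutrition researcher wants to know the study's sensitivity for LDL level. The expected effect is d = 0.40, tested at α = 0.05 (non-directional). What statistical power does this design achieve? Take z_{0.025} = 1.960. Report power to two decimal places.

For two equal groups, power = Φ(d·√(n/2) − z_{α/2}).
d·√(n/2) = 0.40 × √(16/2) = 0.40 × 2.828 = 1.131.
z_β = 1.131 − 1.960 = -0.829.
Power = Φ(-0.829) = 0.204.

power ≈ 0.20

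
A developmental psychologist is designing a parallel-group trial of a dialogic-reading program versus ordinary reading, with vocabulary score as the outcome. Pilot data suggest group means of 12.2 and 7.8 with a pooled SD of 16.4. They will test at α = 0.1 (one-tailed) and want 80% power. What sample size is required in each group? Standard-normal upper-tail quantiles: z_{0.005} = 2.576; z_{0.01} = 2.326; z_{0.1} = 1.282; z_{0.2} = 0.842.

Cohen's d = |M₁ − M₂| / SD_pooled = |12.2 − 7.8| / 16.4 = 4.4 / 16.4 = 0.268.
For two independent groups with equal n: n = 2·((z_{α} + z_β) / d)².
z_{α} + z_β = 1.282 + 0.842 = 2.124.
n = 2 × (2.124 / 0.268)² = 2 × 7.925² = 2 × 62.81 = 125.6.
Round up to the next whole participant.

n = 126 per group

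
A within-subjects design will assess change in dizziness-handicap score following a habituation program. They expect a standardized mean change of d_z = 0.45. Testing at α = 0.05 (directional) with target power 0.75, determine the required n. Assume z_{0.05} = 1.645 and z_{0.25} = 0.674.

For a paired (one-sample on differences) test: n = ((z_{α} + z_β) / d)².
z_{α} + z_β = 1.645 + 0.674 = 2.319.
n = (2.319 / 0.45)² = 5.153² = 26.56.
Round up.

n = 27 pairs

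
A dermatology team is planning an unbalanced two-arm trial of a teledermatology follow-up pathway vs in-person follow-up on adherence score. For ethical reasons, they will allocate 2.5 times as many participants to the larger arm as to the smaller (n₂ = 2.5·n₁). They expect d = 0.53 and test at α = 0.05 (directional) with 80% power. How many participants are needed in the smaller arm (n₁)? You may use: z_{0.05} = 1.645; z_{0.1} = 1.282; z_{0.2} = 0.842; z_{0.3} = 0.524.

With allocation ratio k = n₂/n₁ = 2.5, Var(x̄₁−x̄₂) = σ²(1/n₁ + 1/(k·n₁)) = σ²·(k+1)/(k·n₁).
So n₁ = (1 + 1/k)·((z_{α} + z_β)/d)² = 1.400 × (2.487/0.53)².
n₁ = 1.400 × 22.02 = 30.8.
Round up: n₁ = 31, giving n₂ = ⌈2.5 × 31⌉ = ⌈77.5⌉ = 78.

n₁ = 31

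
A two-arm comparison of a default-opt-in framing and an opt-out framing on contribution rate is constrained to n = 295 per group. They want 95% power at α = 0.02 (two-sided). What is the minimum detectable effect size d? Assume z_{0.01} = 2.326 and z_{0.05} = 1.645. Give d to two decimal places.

d_min ≈ 0.33

For two independent groups of n = 295 each: d_min = (z_{α/2} + z_β)·√(2/n).
z-sum = 2.326 + 1.645 = 3.971.
d_min = 3.971 × √(2/295) = 3.971 × 0.0823 = 0.327.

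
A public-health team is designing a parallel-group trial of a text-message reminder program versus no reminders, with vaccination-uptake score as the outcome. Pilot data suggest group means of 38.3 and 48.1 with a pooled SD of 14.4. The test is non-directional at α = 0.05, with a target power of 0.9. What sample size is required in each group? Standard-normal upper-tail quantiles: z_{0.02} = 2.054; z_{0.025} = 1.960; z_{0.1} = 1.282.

Cohen's d = |M₁ − M₂| / SD_pooled = |38.3 − 48.1| / 14.4 = 9.8 / 14.4 = 0.681.
For two independent groups with equal n: n = 2·((z_{α/2} + z_β) / d)².
z_{α/2} + z_β = 1.960 + 1.282 = 3.242.
n = 2 × (3.242 / 0.681)² = 2 × 4.761² = 2 × 22.66 = 45.3.
Round up to the next whole participant.

n = 46 per group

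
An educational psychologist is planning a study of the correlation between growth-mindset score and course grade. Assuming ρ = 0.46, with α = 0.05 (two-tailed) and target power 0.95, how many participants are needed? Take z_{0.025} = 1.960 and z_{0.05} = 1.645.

Fisher's z: C = ½·ln((1+r)/(1−r)) = ½·ln(2.7037) = 0.4973.
n = ((z_{α/2} + z_β)/C)² + 3.
(1.960 + 1.645) / 0.4973 = 3.605 / 0.4973 = 7.249.
n = 7.249² + 3 = 52.55 + 3 = 55.6.
Round up.

n = 56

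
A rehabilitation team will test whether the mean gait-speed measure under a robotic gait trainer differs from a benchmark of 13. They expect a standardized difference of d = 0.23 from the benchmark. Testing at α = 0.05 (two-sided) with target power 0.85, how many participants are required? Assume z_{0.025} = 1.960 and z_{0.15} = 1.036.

n = 170

For a one-sample test: n = ((z_{α/2} + z_β) / d)².
z_{α/2} + z_β = 1.960 + 1.036 = 2.996.
n = (2.996 / 0.23)² = 13.026² = 169.68.
Round up.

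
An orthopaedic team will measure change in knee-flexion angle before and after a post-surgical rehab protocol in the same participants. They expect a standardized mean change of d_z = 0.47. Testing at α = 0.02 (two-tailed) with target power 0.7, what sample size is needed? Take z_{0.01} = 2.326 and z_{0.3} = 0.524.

n = 37 pairs

For a paired (one-sample on differences) test: n = ((z_{α/2} + z_β) / d)².
z_{α/2} + z_β = 2.326 + 0.524 = 2.850.
n = (2.850 / 0.47)² = 6.064² = 36.77.
Round up.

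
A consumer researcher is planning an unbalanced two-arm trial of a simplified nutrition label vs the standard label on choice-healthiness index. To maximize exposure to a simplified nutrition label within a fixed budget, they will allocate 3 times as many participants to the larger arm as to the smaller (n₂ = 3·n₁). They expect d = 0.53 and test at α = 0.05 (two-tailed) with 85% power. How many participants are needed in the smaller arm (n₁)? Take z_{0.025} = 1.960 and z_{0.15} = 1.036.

With allocation ratio k = n₂/n₁ = 3, Var(x̄₁−x̄₂) = σ²(1/n₁ + 1/(k·n₁)) = σ²·(k+1)/(k·n₁).
So n₁ = (1 + 1/k)·((z_{α/2} + z_β)/d)² = 1.333 × (2.996/0.53)².
n₁ = 1.333 × 31.95 = 42.6.
Round up: n₁ = 43, giving n₂ = 3 × 43 = 129.

n₁ = 43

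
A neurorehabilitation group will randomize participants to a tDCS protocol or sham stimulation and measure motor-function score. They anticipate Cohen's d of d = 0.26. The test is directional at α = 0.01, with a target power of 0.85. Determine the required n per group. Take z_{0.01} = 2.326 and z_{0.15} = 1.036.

n = 335 per group

For two independent groups with equal n: n = 2·((z_{α} + z_β) / d)².
z_{α} + z_β = 2.326 + 1.036 = 3.362.
n = 2 × (3.362 / 0.26)² = 2 × 12.931² = 2 × 167.20 = 334.4.
Round up to the next whole participant.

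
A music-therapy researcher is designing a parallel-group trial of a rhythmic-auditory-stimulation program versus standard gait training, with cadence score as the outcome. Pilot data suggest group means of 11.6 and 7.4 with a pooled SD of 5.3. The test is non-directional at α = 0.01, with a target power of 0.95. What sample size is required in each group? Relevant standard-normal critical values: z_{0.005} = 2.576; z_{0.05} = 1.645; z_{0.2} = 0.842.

n = 57 per group

Cohen's d = |M₁ − M₂| / SD_pooled = |11.6 − 7.4| / 5.3 = 4.2 / 5.3 = 0.792.
For two independent groups with equal n: n = 2·((z_{α/2} + z_β) / d)².
z_{α/2} + z_β = 2.576 + 1.645 = 4.221.
n = 2 × (4.221 / 0.792)² = 2 × 5.330² = 2 × 28.40 = 56.8.
Round up to the next whole participant.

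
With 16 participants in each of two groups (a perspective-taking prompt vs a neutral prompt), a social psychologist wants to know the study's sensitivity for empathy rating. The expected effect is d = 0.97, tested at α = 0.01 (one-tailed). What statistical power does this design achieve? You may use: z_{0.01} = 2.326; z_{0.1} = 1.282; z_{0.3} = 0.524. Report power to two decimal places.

power ≈ 0.66

For two equal groups, power = Φ(d·√(n/2) − z_{α}).
d·√(n/2) = 0.97 × √(16/2) = 0.97 × 2.828 = 2.744.
z_β = 2.744 − 2.326 = 0.418.
Power = Φ(0.418) = 0.662.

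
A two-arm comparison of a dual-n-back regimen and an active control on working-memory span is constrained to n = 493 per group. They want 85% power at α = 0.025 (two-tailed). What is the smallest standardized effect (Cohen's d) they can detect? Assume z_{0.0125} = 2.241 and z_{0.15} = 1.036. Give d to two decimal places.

For two independent groups of n = 493 each: d_min = (z_{α/2} + z_β)·√(2/n).
z-sum = 2.241 + 1.036 = 3.277.
d_min = 3.277 × √(2/493) = 3.277 × 0.0637 = 0.209.

d_min ≈ 0.21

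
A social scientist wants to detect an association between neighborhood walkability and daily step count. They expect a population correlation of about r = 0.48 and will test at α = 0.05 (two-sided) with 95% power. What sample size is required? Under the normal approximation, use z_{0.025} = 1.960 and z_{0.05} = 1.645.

Fisher's z: C = ½·ln((1+r)/(1−r)) = ½·ln(2.8462) = 0.5230.
n = ((z_{α/2} + z_β)/C)² + 3.
(1.960 + 1.645) / 0.5230 = 3.605 / 0.5230 = 6.893.
n = 6.893² + 3 = 47.51 + 3 = 50.5.
Round up.

n = 51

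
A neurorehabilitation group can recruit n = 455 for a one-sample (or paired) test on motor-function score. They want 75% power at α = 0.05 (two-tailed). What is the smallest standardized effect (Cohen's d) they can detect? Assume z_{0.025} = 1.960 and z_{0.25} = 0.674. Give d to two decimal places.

d_min ≈ 0.12

For a single sample (or paired design) of n = 455: d_min = (z_{α/2} + z_β)/√n.
z-sum = 1.960 + 0.674 = 2.634.
d_min = 2.634 / √455 = 2.634 / 21.331 = 0.123.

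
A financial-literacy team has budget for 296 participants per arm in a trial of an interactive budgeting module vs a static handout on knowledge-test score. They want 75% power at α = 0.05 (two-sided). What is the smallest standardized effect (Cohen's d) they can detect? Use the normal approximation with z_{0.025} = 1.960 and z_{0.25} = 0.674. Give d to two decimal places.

d_min ≈ 0.22

For two independent groups of n = 296 each: d_min = (z_{α/2} + z_β)·√(2/n).
z-sum = 1.960 + 0.674 = 2.634.
d_min = 2.634 × √(2/296) = 2.634 × 0.0822 = 0.217.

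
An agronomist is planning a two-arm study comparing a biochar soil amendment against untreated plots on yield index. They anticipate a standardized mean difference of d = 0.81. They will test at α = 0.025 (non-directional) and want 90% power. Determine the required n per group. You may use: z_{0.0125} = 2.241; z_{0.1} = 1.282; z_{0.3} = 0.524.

For two independent groups with equal n: n = 2·((z_{α/2} + z_β) / d)².
z_{α/2} + z_β = 2.241 + 1.282 = 3.523.
n = 2 × (3.523 / 0.81)² = 2 × 4.349² = 2 × 18.92 = 37.8.
Round up to the next whole participant.

n = 38 per group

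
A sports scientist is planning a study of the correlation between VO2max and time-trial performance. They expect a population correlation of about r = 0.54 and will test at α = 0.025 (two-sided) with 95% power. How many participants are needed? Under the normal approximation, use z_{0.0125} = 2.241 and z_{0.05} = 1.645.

n = 45

Fisher's z: C = ½·ln((1+r)/(1−r)) = ½·ln(3.3478) = 0.6042.
n = ((z_{α/2} + z_β)/C)² + 3.
(2.241 + 1.645) / 0.6042 = 3.886 / 0.6042 = 6.432.
n = 6.432² + 3 = 41.37 + 3 = 44.4.
Round up.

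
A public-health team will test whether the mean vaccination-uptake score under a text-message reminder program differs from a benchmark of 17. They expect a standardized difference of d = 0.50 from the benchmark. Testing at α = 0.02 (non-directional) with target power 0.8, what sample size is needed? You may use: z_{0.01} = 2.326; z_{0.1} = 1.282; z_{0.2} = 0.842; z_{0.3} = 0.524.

For a one-sample test: n = ((z_{α/2} + z_β) / d)².
z_{α/2} + z_β = 2.326 + 0.842 = 3.168.
n = (3.168 / 0.50)² = 6.336² = 40.14.
Round up.

n = 41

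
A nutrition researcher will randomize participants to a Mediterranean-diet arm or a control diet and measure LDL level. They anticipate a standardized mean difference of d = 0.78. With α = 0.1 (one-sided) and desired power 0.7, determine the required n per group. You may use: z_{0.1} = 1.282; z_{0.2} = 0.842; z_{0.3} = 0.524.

n = 11 per group

For two independent groups with equal n: n = 2·((z_{α} + z_β) / d)².
z_{α} + z_β = 1.282 + 0.524 = 1.806.
n = 2 × (1.806 / 0.78)² = 2 × 2.315² = 2 × 5.36 = 10.7.
Round up to the next whole participant.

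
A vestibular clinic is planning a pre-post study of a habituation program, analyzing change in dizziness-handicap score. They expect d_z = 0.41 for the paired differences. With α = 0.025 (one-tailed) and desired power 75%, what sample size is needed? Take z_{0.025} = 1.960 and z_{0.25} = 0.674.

n = 42 pairs

For a paired (one-sample on differences) test: n = ((z_{α} + z_β) / d)².
z_{α} + z_β = 1.960 + 0.674 = 2.634.
n = (2.634 / 0.41)² = 6.424² = 41.27.
Round up.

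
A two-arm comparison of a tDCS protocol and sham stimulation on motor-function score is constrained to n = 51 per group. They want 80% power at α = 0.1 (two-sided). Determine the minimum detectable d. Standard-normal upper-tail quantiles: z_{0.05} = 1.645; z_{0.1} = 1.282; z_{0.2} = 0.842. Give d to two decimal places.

For two independent groups of n = 51 each: d_min = (z_{α/2} + z_β)·√(2/n).
z-sum = 1.645 + 0.842 = 2.487.
d_min = 2.487 × √(2/51) = 2.487 × 0.1980 = 0.492.

d_min ≈ 0.49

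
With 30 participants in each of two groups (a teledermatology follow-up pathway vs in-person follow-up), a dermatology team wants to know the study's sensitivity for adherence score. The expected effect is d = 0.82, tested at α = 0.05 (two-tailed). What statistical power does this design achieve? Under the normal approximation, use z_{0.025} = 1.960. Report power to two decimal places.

For two equal groups, power = Φ(d·√(n/2) − z_{α/2}).
d·√(n/2) = 0.82 × √(30/2) = 0.82 × 3.873 = 3.176.
z_β = 3.176 − 1.960 = 1.216.
Power = Φ(1.216) = 0.888.

power ≈ 0.89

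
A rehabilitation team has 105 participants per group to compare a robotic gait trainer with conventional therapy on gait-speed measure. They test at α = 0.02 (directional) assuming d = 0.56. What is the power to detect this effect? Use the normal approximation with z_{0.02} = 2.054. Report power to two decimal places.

power ≈ 0.98

For two equal groups, power = Φ(d·√(n/2) − z_{α}).
d·√(n/2) = 0.56 × √(105/2) = 0.56 × 7.246 = 4.058.
z_β = 4.058 − 2.054 = 2.004.
Power = Φ(2.004) = 0.977.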